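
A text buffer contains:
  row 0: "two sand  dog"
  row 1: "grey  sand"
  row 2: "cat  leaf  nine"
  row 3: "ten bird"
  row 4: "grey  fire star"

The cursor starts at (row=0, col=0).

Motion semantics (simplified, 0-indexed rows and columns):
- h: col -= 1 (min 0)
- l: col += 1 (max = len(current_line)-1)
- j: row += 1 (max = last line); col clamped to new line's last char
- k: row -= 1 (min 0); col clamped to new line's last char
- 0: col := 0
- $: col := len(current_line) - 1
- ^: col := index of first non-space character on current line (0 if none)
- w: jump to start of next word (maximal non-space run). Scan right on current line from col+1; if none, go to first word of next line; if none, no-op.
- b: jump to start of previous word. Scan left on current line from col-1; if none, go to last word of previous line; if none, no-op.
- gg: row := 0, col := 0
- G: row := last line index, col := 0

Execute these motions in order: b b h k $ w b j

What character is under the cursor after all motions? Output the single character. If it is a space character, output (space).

Answer: d

Derivation:
After 1 (b): row=0 col=0 char='t'
After 2 (b): row=0 col=0 char='t'
After 3 (h): row=0 col=0 char='t'
After 4 (k): row=0 col=0 char='t'
After 5 ($): row=0 col=12 char='g'
After 6 (w): row=1 col=0 char='g'
After 7 (b): row=0 col=10 char='d'
After 8 (j): row=1 col=9 char='d'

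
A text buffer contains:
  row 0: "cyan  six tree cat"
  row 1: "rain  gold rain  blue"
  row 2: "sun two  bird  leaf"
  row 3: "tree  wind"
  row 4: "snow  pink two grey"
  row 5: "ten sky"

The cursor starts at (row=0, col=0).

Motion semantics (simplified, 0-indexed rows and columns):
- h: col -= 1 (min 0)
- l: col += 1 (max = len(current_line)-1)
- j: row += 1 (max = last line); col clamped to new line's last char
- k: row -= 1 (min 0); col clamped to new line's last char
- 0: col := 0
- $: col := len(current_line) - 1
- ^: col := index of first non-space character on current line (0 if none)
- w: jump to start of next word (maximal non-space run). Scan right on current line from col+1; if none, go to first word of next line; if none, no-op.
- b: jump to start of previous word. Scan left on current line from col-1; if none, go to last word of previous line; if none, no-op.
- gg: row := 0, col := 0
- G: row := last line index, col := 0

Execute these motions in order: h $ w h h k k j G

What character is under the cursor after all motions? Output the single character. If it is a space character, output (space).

After 1 (h): row=0 col=0 char='c'
After 2 ($): row=0 col=17 char='t'
After 3 (w): row=1 col=0 char='r'
After 4 (h): row=1 col=0 char='r'
After 5 (h): row=1 col=0 char='r'
After 6 (k): row=0 col=0 char='c'
After 7 (k): row=0 col=0 char='c'
After 8 (j): row=1 col=0 char='r'
After 9 (G): row=5 col=0 char='t'

Answer: t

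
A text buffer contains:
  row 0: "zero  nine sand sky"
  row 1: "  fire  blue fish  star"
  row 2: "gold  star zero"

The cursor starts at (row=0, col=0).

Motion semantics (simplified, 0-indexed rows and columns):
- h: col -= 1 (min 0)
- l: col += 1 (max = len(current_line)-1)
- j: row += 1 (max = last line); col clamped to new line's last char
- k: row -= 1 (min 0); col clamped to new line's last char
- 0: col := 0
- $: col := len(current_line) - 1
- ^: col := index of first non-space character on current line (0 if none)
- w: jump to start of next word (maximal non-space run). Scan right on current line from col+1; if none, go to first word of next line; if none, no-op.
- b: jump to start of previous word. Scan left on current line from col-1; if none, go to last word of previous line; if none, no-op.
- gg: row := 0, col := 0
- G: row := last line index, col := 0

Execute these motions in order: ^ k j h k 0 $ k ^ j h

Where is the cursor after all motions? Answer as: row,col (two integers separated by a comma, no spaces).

After 1 (^): row=0 col=0 char='z'
After 2 (k): row=0 col=0 char='z'
After 3 (j): row=1 col=0 char='_'
After 4 (h): row=1 col=0 char='_'
After 5 (k): row=0 col=0 char='z'
After 6 (0): row=0 col=0 char='z'
After 7 ($): row=0 col=18 char='y'
After 8 (k): row=0 col=18 char='y'
After 9 (^): row=0 col=0 char='z'
After 10 (j): row=1 col=0 char='_'
After 11 (h): row=1 col=0 char='_'

Answer: 1,0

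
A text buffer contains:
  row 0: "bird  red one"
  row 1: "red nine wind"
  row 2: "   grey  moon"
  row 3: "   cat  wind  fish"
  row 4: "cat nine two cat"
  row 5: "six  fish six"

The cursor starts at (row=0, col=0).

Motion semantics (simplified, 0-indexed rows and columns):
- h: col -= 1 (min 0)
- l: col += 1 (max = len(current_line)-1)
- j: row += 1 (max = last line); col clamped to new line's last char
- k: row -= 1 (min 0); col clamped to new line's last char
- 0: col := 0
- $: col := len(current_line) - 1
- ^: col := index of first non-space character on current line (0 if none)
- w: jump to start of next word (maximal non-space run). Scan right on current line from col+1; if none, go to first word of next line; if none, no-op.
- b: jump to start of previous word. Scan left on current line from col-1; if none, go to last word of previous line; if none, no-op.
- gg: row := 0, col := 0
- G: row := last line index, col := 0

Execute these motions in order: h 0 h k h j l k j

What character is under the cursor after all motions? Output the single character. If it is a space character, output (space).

After 1 (h): row=0 col=0 char='b'
After 2 (0): row=0 col=0 char='b'
After 3 (h): row=0 col=0 char='b'
After 4 (k): row=0 col=0 char='b'
After 5 (h): row=0 col=0 char='b'
After 6 (j): row=1 col=0 char='r'
After 7 (l): row=1 col=1 char='e'
After 8 (k): row=0 col=1 char='i'
After 9 (j): row=1 col=1 char='e'

Answer: e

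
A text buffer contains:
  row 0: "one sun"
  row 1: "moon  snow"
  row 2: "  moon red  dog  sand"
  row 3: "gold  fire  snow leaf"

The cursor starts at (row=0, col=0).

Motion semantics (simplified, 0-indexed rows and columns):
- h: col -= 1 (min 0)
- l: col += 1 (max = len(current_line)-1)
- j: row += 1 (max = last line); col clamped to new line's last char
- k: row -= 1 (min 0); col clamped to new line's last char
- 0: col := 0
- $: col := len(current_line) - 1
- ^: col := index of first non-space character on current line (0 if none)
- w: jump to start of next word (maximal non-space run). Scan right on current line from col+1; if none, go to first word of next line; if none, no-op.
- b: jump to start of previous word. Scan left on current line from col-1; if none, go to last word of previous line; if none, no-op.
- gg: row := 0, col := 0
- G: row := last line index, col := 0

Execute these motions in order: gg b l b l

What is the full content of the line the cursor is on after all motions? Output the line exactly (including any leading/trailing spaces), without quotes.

After 1 (gg): row=0 col=0 char='o'
After 2 (b): row=0 col=0 char='o'
After 3 (l): row=0 col=1 char='n'
After 4 (b): row=0 col=0 char='o'
After 5 (l): row=0 col=1 char='n'

Answer: one sun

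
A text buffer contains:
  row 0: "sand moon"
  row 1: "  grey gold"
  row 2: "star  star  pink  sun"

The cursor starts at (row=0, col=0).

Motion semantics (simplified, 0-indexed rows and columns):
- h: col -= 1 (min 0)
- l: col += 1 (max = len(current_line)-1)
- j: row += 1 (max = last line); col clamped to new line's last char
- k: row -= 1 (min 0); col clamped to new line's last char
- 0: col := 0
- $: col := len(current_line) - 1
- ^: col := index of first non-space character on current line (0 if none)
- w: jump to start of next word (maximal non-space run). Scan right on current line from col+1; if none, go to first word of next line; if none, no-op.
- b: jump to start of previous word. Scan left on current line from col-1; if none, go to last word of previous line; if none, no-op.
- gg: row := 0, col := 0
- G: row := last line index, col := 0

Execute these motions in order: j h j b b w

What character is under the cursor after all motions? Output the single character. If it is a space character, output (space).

After 1 (j): row=1 col=0 char='_'
After 2 (h): row=1 col=0 char='_'
After 3 (j): row=2 col=0 char='s'
After 4 (b): row=1 col=7 char='g'
After 5 (b): row=1 col=2 char='g'
After 6 (w): row=1 col=7 char='g'

Answer: g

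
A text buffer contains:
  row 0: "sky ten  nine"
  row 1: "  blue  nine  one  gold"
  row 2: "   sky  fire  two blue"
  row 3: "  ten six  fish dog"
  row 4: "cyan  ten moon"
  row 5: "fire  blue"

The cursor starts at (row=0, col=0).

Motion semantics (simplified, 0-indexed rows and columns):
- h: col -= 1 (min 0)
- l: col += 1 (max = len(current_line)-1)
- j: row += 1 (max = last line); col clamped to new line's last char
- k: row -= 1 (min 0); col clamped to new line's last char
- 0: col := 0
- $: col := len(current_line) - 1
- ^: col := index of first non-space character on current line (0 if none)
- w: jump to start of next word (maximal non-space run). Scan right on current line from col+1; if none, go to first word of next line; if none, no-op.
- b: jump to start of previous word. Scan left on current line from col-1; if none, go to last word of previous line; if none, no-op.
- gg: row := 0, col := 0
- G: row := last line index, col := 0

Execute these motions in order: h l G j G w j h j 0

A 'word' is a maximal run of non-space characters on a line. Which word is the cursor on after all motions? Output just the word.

After 1 (h): row=0 col=0 char='s'
After 2 (l): row=0 col=1 char='k'
After 3 (G): row=5 col=0 char='f'
After 4 (j): row=5 col=0 char='f'
After 5 (G): row=5 col=0 char='f'
After 6 (w): row=5 col=6 char='b'
After 7 (j): row=5 col=6 char='b'
After 8 (h): row=5 col=5 char='_'
After 9 (j): row=5 col=5 char='_'
After 10 (0): row=5 col=0 char='f'

Answer: fire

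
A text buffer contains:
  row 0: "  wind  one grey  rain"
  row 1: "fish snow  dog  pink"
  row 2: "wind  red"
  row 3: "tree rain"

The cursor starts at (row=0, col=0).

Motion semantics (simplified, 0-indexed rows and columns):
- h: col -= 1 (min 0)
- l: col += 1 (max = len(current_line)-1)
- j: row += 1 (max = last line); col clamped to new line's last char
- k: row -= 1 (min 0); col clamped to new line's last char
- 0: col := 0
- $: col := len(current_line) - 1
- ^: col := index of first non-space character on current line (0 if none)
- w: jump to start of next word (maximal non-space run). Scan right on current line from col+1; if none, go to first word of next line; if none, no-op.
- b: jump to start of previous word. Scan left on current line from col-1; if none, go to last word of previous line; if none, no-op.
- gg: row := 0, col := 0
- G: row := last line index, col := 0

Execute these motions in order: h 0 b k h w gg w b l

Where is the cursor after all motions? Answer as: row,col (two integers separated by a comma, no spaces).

Answer: 0,3

Derivation:
After 1 (h): row=0 col=0 char='_'
After 2 (0): row=0 col=0 char='_'
After 3 (b): row=0 col=0 char='_'
After 4 (k): row=0 col=0 char='_'
After 5 (h): row=0 col=0 char='_'
After 6 (w): row=0 col=2 char='w'
After 7 (gg): row=0 col=0 char='_'
After 8 (w): row=0 col=2 char='w'
After 9 (b): row=0 col=2 char='w'
After 10 (l): row=0 col=3 char='i'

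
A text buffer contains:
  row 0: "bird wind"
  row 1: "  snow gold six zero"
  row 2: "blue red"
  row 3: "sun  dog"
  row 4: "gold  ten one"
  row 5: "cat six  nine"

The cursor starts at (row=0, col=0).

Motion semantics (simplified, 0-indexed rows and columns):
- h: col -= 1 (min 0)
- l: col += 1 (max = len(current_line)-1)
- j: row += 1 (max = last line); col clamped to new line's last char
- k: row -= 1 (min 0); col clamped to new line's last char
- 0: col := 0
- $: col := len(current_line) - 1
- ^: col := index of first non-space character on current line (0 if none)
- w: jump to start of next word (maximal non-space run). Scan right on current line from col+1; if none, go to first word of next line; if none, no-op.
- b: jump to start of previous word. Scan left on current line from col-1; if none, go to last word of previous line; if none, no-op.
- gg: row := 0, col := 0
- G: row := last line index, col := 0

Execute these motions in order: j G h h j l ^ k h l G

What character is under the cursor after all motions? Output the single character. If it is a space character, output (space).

Answer: c

Derivation:
After 1 (j): row=1 col=0 char='_'
After 2 (G): row=5 col=0 char='c'
After 3 (h): row=5 col=0 char='c'
After 4 (h): row=5 col=0 char='c'
After 5 (j): row=5 col=0 char='c'
After 6 (l): row=5 col=1 char='a'
After 7 (^): row=5 col=0 char='c'
After 8 (k): row=4 col=0 char='g'
After 9 (h): row=4 col=0 char='g'
After 10 (l): row=4 col=1 char='o'
After 11 (G): row=5 col=0 char='c'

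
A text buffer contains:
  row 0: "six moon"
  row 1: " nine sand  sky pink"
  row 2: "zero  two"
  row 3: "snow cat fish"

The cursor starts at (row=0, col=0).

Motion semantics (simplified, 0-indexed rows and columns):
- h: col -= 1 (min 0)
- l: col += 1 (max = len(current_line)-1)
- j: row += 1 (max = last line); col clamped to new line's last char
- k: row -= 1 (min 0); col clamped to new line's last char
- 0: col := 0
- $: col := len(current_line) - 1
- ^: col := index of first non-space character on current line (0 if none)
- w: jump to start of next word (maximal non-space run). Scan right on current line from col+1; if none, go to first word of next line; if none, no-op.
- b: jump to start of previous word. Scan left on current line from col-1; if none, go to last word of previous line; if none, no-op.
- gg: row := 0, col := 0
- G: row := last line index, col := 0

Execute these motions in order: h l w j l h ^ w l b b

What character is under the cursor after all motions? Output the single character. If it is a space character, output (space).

Answer: n

Derivation:
After 1 (h): row=0 col=0 char='s'
After 2 (l): row=0 col=1 char='i'
After 3 (w): row=0 col=4 char='m'
After 4 (j): row=1 col=4 char='e'
After 5 (l): row=1 col=5 char='_'
After 6 (h): row=1 col=4 char='e'
After 7 (^): row=1 col=1 char='n'
After 8 (w): row=1 col=6 char='s'
After 9 (l): row=1 col=7 char='a'
After 10 (b): row=1 col=6 char='s'
After 11 (b): row=1 col=1 char='n'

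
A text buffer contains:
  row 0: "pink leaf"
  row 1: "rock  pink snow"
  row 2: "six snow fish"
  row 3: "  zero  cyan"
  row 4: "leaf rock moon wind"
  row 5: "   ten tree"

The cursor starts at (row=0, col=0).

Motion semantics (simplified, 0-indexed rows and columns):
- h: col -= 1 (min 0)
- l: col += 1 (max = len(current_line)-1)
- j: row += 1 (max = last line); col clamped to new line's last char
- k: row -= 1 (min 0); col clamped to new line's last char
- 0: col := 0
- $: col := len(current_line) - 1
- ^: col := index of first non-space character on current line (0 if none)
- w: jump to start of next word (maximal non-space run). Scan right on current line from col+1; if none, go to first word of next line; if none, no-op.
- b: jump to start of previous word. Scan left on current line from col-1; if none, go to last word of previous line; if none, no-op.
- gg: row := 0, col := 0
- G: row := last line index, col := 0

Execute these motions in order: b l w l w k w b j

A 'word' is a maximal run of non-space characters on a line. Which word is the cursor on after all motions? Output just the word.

Answer: rock

Derivation:
After 1 (b): row=0 col=0 char='p'
After 2 (l): row=0 col=1 char='i'
After 3 (w): row=0 col=5 char='l'
After 4 (l): row=0 col=6 char='e'
After 5 (w): row=1 col=0 char='r'
After 6 (k): row=0 col=0 char='p'
After 7 (w): row=0 col=5 char='l'
After 8 (b): row=0 col=0 char='p'
After 9 (j): row=1 col=0 char='r'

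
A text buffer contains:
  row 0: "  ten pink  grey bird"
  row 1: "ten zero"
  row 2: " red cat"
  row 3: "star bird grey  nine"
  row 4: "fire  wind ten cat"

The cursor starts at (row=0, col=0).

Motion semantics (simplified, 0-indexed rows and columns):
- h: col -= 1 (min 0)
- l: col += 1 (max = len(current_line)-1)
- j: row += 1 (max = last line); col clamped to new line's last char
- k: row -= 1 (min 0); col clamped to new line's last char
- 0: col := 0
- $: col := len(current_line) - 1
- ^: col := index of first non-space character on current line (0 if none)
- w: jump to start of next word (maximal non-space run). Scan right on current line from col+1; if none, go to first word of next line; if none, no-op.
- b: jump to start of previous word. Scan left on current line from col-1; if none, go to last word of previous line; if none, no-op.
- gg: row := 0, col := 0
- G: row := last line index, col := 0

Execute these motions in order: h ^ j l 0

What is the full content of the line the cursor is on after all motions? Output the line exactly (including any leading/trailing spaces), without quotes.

After 1 (h): row=0 col=0 char='_'
After 2 (^): row=0 col=2 char='t'
After 3 (j): row=1 col=2 char='n'
After 4 (l): row=1 col=3 char='_'
After 5 (0): row=1 col=0 char='t'

Answer: ten zero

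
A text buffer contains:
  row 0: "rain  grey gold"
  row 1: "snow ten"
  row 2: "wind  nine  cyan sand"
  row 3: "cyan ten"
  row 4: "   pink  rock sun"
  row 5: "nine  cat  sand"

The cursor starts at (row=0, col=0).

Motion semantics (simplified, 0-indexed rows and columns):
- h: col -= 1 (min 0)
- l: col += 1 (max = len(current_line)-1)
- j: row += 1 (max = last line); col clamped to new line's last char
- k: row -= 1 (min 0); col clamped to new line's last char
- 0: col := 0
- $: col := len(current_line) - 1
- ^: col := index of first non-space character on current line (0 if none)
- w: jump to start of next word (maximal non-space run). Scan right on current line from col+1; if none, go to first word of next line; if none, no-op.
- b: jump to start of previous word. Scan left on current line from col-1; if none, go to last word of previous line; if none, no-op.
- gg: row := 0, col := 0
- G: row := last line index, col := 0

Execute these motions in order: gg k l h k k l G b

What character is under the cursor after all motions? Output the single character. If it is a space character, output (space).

Answer: s

Derivation:
After 1 (gg): row=0 col=0 char='r'
After 2 (k): row=0 col=0 char='r'
After 3 (l): row=0 col=1 char='a'
After 4 (h): row=0 col=0 char='r'
After 5 (k): row=0 col=0 char='r'
After 6 (k): row=0 col=0 char='r'
After 7 (l): row=0 col=1 char='a'
After 8 (G): row=5 col=0 char='n'
After 9 (b): row=4 col=14 char='s'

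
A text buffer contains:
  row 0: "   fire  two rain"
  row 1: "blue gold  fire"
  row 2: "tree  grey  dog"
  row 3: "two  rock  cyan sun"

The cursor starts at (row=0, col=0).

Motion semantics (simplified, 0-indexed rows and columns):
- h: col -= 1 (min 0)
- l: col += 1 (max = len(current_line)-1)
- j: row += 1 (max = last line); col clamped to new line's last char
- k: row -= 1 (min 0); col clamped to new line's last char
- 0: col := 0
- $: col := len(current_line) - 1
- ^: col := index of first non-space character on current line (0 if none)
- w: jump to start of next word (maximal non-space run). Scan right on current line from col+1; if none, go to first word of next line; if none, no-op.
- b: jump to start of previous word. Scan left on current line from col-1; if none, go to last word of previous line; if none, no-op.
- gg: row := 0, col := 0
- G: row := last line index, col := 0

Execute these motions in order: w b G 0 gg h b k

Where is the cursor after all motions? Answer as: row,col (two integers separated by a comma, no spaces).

Answer: 0,0

Derivation:
After 1 (w): row=0 col=3 char='f'
After 2 (b): row=0 col=3 char='f'
After 3 (G): row=3 col=0 char='t'
After 4 (0): row=3 col=0 char='t'
After 5 (gg): row=0 col=0 char='_'
After 6 (h): row=0 col=0 char='_'
After 7 (b): row=0 col=0 char='_'
After 8 (k): row=0 col=0 char='_'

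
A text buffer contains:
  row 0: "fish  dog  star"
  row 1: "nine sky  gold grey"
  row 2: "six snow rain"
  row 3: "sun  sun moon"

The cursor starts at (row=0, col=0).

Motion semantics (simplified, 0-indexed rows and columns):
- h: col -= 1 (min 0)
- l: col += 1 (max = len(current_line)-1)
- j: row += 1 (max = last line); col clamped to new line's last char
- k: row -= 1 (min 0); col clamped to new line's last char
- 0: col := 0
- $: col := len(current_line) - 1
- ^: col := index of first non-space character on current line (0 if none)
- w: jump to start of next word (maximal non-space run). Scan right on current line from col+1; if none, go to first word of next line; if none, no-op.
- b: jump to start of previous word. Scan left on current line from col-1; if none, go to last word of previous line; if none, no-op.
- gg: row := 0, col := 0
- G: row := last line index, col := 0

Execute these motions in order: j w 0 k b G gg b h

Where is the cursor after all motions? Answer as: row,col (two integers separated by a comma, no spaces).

Answer: 0,0

Derivation:
After 1 (j): row=1 col=0 char='n'
After 2 (w): row=1 col=5 char='s'
After 3 (0): row=1 col=0 char='n'
After 4 (k): row=0 col=0 char='f'
After 5 (b): row=0 col=0 char='f'
After 6 (G): row=3 col=0 char='s'
After 7 (gg): row=0 col=0 char='f'
After 8 (b): row=0 col=0 char='f'
After 9 (h): row=0 col=0 char='f'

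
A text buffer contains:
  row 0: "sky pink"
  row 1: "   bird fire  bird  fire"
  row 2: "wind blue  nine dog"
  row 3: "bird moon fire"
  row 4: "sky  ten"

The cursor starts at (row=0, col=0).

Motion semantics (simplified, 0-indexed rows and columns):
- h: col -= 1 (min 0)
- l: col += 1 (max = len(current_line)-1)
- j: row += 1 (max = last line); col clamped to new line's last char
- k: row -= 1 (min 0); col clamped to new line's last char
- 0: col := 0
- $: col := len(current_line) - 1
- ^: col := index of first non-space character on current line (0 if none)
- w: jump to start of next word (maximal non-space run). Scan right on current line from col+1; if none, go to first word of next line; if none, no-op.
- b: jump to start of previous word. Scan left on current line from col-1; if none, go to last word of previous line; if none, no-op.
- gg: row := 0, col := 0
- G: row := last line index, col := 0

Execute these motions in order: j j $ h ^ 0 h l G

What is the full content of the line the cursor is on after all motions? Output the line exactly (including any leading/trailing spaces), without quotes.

After 1 (j): row=1 col=0 char='_'
After 2 (j): row=2 col=0 char='w'
After 3 ($): row=2 col=18 char='g'
After 4 (h): row=2 col=17 char='o'
After 5 (^): row=2 col=0 char='w'
After 6 (0): row=2 col=0 char='w'
After 7 (h): row=2 col=0 char='w'
After 8 (l): row=2 col=1 char='i'
After 9 (G): row=4 col=0 char='s'

Answer: sky  ten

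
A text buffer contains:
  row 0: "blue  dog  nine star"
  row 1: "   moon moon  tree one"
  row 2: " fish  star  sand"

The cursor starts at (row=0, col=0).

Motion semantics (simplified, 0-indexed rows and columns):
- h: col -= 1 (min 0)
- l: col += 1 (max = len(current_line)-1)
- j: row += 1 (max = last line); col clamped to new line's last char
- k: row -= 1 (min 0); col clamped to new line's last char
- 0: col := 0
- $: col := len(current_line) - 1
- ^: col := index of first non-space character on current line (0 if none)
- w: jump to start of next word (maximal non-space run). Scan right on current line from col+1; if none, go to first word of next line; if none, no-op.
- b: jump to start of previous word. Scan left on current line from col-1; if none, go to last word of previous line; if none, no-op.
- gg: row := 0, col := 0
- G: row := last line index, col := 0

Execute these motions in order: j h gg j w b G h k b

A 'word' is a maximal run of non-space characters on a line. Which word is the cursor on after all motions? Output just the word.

After 1 (j): row=1 col=0 char='_'
After 2 (h): row=1 col=0 char='_'
After 3 (gg): row=0 col=0 char='b'
After 4 (j): row=1 col=0 char='_'
After 5 (w): row=1 col=3 char='m'
After 6 (b): row=0 col=16 char='s'
After 7 (G): row=2 col=0 char='_'
After 8 (h): row=2 col=0 char='_'
After 9 (k): row=1 col=0 char='_'
After 10 (b): row=0 col=16 char='s'

Answer: star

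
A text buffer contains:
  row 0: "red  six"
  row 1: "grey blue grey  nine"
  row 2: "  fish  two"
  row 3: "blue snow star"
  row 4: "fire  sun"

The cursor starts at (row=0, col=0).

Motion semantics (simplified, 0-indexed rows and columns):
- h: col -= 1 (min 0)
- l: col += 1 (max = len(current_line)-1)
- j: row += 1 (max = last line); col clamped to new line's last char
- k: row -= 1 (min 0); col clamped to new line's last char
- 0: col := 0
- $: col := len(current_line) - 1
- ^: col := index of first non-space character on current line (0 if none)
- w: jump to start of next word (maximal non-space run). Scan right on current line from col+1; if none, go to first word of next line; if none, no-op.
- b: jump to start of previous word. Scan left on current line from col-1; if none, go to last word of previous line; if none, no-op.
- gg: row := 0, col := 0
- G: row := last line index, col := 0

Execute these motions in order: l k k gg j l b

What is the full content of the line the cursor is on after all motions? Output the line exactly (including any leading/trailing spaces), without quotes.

After 1 (l): row=0 col=1 char='e'
After 2 (k): row=0 col=1 char='e'
After 3 (k): row=0 col=1 char='e'
After 4 (gg): row=0 col=0 char='r'
After 5 (j): row=1 col=0 char='g'
After 6 (l): row=1 col=1 char='r'
After 7 (b): row=1 col=0 char='g'

Answer: grey blue grey  nine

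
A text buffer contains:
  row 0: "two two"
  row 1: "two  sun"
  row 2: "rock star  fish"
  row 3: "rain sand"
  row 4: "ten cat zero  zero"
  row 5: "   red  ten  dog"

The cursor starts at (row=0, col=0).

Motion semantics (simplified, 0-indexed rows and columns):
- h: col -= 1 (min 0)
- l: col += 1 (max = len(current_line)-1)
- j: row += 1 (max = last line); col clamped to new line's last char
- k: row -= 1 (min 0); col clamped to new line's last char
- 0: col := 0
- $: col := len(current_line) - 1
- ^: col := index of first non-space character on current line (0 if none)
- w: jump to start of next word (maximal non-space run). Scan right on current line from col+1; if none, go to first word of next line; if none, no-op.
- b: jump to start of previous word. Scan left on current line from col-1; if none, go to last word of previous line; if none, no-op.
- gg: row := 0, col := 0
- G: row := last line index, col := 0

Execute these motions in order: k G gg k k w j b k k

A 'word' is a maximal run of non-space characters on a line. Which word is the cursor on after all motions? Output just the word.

After 1 (k): row=0 col=0 char='t'
After 2 (G): row=5 col=0 char='_'
After 3 (gg): row=0 col=0 char='t'
After 4 (k): row=0 col=0 char='t'
After 5 (k): row=0 col=0 char='t'
After 6 (w): row=0 col=4 char='t'
After 7 (j): row=1 col=4 char='_'
After 8 (b): row=1 col=0 char='t'
After 9 (k): row=0 col=0 char='t'
After 10 (k): row=0 col=0 char='t'

Answer: two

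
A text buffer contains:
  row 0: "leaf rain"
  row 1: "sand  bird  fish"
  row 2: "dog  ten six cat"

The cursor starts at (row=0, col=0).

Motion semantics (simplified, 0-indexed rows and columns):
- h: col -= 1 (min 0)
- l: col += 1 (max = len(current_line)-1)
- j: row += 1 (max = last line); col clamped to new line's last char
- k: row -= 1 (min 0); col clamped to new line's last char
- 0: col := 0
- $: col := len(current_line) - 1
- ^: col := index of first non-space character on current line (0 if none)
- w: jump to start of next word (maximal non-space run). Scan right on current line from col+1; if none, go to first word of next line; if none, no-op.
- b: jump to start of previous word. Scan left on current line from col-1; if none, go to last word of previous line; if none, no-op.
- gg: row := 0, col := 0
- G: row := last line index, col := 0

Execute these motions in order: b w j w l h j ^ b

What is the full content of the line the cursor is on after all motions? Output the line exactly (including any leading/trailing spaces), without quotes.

Answer: sand  bird  fish

Derivation:
After 1 (b): row=0 col=0 char='l'
After 2 (w): row=0 col=5 char='r'
After 3 (j): row=1 col=5 char='_'
After 4 (w): row=1 col=6 char='b'
After 5 (l): row=1 col=7 char='i'
After 6 (h): row=1 col=6 char='b'
After 7 (j): row=2 col=6 char='e'
After 8 (^): row=2 col=0 char='d'
After 9 (b): row=1 col=12 char='f'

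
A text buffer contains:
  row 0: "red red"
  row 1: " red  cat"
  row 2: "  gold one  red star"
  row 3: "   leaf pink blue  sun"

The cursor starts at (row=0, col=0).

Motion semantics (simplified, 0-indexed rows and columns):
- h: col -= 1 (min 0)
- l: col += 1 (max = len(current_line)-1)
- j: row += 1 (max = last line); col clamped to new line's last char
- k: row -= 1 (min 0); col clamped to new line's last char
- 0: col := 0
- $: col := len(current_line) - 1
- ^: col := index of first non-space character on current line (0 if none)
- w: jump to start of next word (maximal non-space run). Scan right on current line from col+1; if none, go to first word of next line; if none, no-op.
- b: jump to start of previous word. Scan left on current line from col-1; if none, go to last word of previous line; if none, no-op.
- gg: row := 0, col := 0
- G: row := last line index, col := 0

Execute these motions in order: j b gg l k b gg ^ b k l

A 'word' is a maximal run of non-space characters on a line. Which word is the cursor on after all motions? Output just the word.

After 1 (j): row=1 col=0 char='_'
After 2 (b): row=0 col=4 char='r'
After 3 (gg): row=0 col=0 char='r'
After 4 (l): row=0 col=1 char='e'
After 5 (k): row=0 col=1 char='e'
After 6 (b): row=0 col=0 char='r'
After 7 (gg): row=0 col=0 char='r'
After 8 (^): row=0 col=0 char='r'
After 9 (b): row=0 col=0 char='r'
After 10 (k): row=0 col=0 char='r'
After 11 (l): row=0 col=1 char='e'

Answer: red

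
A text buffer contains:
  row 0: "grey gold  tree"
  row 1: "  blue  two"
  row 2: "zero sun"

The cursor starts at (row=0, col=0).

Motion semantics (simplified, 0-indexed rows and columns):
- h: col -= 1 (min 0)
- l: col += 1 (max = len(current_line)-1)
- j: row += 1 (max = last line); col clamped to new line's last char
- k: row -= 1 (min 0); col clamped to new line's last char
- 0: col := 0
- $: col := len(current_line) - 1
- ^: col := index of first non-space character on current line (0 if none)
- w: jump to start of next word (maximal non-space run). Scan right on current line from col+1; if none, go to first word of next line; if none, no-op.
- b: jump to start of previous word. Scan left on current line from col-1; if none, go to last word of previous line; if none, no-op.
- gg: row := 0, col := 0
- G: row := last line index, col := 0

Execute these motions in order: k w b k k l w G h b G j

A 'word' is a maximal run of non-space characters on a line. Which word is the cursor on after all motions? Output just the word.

Answer: zero

Derivation:
After 1 (k): row=0 col=0 char='g'
After 2 (w): row=0 col=5 char='g'
After 3 (b): row=0 col=0 char='g'
After 4 (k): row=0 col=0 char='g'
After 5 (k): row=0 col=0 char='g'
After 6 (l): row=0 col=1 char='r'
After 7 (w): row=0 col=5 char='g'
After 8 (G): row=2 col=0 char='z'
After 9 (h): row=2 col=0 char='z'
After 10 (b): row=1 col=8 char='t'
After 11 (G): row=2 col=0 char='z'
After 12 (j): row=2 col=0 char='z'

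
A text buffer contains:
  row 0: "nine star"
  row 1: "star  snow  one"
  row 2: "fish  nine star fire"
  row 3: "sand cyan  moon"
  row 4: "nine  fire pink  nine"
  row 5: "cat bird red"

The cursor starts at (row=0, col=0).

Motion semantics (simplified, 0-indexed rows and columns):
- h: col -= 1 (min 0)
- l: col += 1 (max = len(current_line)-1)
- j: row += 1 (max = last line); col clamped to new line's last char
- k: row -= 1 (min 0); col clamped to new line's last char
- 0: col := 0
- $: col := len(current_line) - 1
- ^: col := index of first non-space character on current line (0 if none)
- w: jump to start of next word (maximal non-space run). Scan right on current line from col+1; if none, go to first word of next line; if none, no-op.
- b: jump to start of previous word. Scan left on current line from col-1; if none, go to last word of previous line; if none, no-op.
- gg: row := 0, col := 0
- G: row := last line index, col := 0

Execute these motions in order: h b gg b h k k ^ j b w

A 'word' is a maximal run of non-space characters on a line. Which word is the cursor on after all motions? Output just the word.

After 1 (h): row=0 col=0 char='n'
After 2 (b): row=0 col=0 char='n'
After 3 (gg): row=0 col=0 char='n'
After 4 (b): row=0 col=0 char='n'
After 5 (h): row=0 col=0 char='n'
After 6 (k): row=0 col=0 char='n'
After 7 (k): row=0 col=0 char='n'
After 8 (^): row=0 col=0 char='n'
After 9 (j): row=1 col=0 char='s'
After 10 (b): row=0 col=5 char='s'
After 11 (w): row=1 col=0 char='s'

Answer: star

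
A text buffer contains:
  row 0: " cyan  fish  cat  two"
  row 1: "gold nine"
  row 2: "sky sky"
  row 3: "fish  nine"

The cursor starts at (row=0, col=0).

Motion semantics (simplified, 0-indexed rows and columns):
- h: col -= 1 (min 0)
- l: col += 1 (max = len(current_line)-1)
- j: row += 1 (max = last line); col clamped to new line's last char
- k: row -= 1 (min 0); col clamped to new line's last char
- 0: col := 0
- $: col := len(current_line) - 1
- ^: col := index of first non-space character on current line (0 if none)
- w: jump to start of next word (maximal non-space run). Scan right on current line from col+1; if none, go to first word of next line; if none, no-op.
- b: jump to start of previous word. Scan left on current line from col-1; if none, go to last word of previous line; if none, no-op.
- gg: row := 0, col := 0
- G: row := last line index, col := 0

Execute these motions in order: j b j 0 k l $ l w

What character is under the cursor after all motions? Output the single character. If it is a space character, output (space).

After 1 (j): row=1 col=0 char='g'
After 2 (b): row=0 col=18 char='t'
After 3 (j): row=1 col=8 char='e'
After 4 (0): row=1 col=0 char='g'
After 5 (k): row=0 col=0 char='_'
After 6 (l): row=0 col=1 char='c'
After 7 ($): row=0 col=20 char='o'
After 8 (l): row=0 col=20 char='o'
After 9 (w): row=1 col=0 char='g'

Answer: g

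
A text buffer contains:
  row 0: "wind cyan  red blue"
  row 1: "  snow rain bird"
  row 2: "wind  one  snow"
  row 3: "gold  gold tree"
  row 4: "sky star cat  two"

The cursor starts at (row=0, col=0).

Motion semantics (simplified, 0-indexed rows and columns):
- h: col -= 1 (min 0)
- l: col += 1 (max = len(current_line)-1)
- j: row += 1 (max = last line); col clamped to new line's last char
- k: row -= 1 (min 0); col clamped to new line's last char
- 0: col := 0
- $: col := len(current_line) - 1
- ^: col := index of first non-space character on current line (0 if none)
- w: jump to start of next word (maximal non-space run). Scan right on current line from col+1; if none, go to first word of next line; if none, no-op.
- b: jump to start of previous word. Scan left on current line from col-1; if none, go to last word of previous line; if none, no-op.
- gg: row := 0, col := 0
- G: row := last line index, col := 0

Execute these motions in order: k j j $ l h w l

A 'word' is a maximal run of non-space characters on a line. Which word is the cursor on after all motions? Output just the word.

After 1 (k): row=0 col=0 char='w'
After 2 (j): row=1 col=0 char='_'
After 3 (j): row=2 col=0 char='w'
After 4 ($): row=2 col=14 char='w'
After 5 (l): row=2 col=14 char='w'
After 6 (h): row=2 col=13 char='o'
After 7 (w): row=3 col=0 char='g'
After 8 (l): row=3 col=1 char='o'

Answer: gold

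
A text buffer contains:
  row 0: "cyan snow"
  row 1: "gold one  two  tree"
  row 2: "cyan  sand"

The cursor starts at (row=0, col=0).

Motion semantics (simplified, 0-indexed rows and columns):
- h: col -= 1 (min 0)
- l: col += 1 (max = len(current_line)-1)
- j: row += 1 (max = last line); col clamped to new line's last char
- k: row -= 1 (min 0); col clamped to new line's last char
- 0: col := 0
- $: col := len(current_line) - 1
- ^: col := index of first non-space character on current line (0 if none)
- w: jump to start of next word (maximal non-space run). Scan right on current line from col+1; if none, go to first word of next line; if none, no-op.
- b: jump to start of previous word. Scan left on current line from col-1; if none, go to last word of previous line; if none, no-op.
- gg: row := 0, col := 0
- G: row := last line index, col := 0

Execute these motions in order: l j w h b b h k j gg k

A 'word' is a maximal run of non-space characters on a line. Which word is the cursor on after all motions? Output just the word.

After 1 (l): row=0 col=1 char='y'
After 2 (j): row=1 col=1 char='o'
After 3 (w): row=1 col=5 char='o'
After 4 (h): row=1 col=4 char='_'
After 5 (b): row=1 col=0 char='g'
After 6 (b): row=0 col=5 char='s'
After 7 (h): row=0 col=4 char='_'
After 8 (k): row=0 col=4 char='_'
After 9 (j): row=1 col=4 char='_'
After 10 (gg): row=0 col=0 char='c'
After 11 (k): row=0 col=0 char='c'

Answer: cyan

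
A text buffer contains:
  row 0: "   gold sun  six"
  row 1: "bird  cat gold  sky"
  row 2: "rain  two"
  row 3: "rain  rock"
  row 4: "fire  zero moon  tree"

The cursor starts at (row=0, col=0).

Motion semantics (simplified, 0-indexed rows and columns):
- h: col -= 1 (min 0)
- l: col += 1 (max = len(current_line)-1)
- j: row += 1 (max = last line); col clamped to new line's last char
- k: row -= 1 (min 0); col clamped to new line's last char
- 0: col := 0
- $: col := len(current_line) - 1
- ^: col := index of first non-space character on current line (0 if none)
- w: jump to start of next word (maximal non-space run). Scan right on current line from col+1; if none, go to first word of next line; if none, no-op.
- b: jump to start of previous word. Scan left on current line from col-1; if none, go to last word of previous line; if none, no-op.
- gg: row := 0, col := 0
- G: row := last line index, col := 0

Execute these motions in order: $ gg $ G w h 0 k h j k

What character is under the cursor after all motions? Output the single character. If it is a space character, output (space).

After 1 ($): row=0 col=15 char='x'
After 2 (gg): row=0 col=0 char='_'
After 3 ($): row=0 col=15 char='x'
After 4 (G): row=4 col=0 char='f'
After 5 (w): row=4 col=6 char='z'
After 6 (h): row=4 col=5 char='_'
After 7 (0): row=4 col=0 char='f'
After 8 (k): row=3 col=0 char='r'
After 9 (h): row=3 col=0 char='r'
After 10 (j): row=4 col=0 char='f'
After 11 (k): row=3 col=0 char='r'

Answer: r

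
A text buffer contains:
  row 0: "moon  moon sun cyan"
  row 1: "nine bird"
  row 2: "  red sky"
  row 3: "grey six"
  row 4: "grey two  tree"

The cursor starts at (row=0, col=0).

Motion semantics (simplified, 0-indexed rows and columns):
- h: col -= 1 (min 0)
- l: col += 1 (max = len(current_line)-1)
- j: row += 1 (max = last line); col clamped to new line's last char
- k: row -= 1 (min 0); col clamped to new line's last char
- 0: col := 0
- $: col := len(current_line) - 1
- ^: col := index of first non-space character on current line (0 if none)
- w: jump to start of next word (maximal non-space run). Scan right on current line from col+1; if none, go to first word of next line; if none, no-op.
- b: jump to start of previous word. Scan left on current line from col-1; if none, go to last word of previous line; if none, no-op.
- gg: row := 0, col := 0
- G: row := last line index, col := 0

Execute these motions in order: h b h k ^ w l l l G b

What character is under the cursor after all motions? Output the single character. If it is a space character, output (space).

Answer: s

Derivation:
After 1 (h): row=0 col=0 char='m'
After 2 (b): row=0 col=0 char='m'
After 3 (h): row=0 col=0 char='m'
After 4 (k): row=0 col=0 char='m'
After 5 (^): row=0 col=0 char='m'
After 6 (w): row=0 col=6 char='m'
After 7 (l): row=0 col=7 char='o'
After 8 (l): row=0 col=8 char='o'
After 9 (l): row=0 col=9 char='n'
After 10 (G): row=4 col=0 char='g'
After 11 (b): row=3 col=5 char='s'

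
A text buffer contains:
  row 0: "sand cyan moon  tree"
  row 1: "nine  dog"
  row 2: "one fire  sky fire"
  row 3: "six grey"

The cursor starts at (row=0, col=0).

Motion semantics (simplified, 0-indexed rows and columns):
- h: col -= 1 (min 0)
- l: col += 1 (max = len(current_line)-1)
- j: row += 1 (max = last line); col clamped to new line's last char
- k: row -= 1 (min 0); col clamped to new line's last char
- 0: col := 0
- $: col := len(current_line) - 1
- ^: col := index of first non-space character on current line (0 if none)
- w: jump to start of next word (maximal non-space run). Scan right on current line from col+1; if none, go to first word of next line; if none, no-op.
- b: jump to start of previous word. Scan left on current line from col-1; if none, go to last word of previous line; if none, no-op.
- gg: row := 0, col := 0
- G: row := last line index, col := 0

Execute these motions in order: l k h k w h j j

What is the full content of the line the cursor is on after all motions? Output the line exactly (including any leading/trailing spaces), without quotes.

Answer: one fire  sky fire

Derivation:
After 1 (l): row=0 col=1 char='a'
After 2 (k): row=0 col=1 char='a'
After 3 (h): row=0 col=0 char='s'
After 4 (k): row=0 col=0 char='s'
After 5 (w): row=0 col=5 char='c'
After 6 (h): row=0 col=4 char='_'
After 7 (j): row=1 col=4 char='_'
After 8 (j): row=2 col=4 char='f'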